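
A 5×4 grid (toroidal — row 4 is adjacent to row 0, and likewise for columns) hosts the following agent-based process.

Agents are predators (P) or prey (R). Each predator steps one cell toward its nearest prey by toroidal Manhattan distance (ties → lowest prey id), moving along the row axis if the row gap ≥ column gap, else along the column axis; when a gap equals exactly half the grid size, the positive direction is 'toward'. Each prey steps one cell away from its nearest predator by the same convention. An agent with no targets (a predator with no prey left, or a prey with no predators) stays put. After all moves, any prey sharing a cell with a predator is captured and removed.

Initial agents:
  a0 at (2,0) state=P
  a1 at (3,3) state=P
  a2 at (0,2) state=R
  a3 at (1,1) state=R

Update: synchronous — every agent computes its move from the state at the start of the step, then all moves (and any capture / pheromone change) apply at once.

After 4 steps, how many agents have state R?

t=1: a0@(1,0):P a1@(4,3):P a2@(1,2):R a3@(0,1):R
t=2: a0@(1,1):P a1@(0,3):P a3@(4,1):R
t=3: a0@(0,1):P a1@(0,0):P a3@(3,1):R
t=4: a0@(4,1):P a1@(4,0):P a3@(2,1):R

1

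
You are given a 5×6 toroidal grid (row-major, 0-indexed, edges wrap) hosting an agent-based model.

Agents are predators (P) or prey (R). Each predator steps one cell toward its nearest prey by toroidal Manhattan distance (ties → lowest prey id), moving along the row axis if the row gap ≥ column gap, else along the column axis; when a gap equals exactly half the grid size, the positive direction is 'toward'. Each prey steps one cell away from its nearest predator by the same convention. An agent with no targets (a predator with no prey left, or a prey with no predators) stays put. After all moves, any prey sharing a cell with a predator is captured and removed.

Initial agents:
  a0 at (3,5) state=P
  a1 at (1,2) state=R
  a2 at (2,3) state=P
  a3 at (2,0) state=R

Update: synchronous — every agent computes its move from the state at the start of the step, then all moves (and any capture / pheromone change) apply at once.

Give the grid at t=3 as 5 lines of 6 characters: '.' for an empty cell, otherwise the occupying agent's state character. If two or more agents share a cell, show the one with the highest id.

.....P
......
......
..R...
R..P..

t=1: a0@(2,5):P a1@(0,2):R a2@(1,3):P a3@(1,0):R
t=2: a0@(1,5):P a1@(4,2):R a2@(0,3):P a3@(0,0):R
t=3: a0@(0,5):P a1@(3,2):R a2@(4,3):P a3@(4,0):R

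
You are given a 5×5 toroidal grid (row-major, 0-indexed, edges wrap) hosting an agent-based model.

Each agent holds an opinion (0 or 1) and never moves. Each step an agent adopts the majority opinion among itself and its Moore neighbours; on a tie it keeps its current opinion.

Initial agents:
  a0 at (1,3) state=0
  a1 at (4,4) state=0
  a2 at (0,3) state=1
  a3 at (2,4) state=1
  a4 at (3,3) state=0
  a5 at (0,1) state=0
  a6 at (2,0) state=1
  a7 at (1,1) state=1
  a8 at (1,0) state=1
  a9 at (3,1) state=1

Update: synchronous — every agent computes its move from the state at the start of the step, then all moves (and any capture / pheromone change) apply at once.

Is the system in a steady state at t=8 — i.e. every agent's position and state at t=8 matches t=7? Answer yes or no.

t=1: a0@(1,3):1 a1@(4,4):0 a2@(0,3):0 a3@(2,4):1 a4@(3,3):0 a5@(0,1):1 a6@(2,0):1 a7@(1,1):1 a8@(1,0):1 a9@(3,1):1
t=2: (unchanged — steady state)

yes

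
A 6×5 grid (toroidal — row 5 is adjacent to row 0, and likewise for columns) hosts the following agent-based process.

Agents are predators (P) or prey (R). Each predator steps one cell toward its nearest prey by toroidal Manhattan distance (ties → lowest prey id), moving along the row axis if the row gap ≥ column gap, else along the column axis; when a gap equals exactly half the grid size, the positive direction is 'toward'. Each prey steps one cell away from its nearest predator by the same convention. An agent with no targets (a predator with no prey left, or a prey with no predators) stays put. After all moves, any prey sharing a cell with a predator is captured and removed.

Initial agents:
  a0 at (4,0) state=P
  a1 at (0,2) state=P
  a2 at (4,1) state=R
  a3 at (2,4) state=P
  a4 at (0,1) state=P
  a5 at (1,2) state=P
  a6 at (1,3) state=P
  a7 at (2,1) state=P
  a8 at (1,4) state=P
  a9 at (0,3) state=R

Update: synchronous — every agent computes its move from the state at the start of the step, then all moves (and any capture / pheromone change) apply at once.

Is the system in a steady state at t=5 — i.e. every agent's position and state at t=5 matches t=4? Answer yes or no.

yes

t=1: a0@(4,1):P a1@(0,3):P a2@(4,2):R a3@(1,4):P a4@(5,1):P a5@(0,2):P a6@(0,3):P a7@(3,1):P a8@(0,4):P
t=2: a0@(4,2):P a1@(5,3):P a2@(4,3):R a3@(2,4):P a4@(4,1):P a5@(5,2):P a6@(5,3):P a7@(4,1):P a8@(5,4):P
t=3: a0@(4,3):P a1@(4,3):P a3@(3,4):P a4@(4,2):P a5@(4,2):P a6@(4,3):P a7@(4,2):P a8@(4,4):P
t=4: (unchanged — steady state)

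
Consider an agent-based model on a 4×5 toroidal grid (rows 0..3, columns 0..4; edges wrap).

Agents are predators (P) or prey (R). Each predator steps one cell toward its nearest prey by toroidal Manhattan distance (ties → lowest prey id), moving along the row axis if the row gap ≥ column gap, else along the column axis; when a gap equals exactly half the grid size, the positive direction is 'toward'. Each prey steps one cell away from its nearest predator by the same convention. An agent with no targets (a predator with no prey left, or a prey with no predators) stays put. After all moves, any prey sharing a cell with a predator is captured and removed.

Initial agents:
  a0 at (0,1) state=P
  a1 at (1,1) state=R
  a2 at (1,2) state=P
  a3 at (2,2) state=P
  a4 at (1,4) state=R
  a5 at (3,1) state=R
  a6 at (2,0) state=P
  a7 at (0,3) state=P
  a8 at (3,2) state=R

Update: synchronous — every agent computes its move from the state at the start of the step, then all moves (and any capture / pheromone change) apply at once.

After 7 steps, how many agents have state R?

3

t=1: a0@(1,1):P a1@(2,1):R a2@(1,1):P a3@(3,2):P a5@(2,1):R a6@(1,0):P a7@(1,3):P a8@(0,2):R
t=2: a0@(2,1):P a1@(3,1):R a2@(2,1):P a3@(0,2):P a5@(3,1):R a6@(2,0):P a7@(0,3):P a8@(1,2):R
t=3: a0@(3,1):P a1@(0,1):R a2@(3,1):P a3@(1,2):P a5@(0,1):R a6@(3,0):P a7@(1,3):P a8@(2,2):R
t=4: a0@(0,1):P a1@(1,1):R a2@(0,1):P a3@(2,2):P a5@(1,1):R a6@(0,0):P a7@(2,3):P a8@(3,2):R
t=5: a0@(1,1):P a1@(2,1):R a2@(1,1):P a3@(3,2):P a5@(2,1):R a6@(1,0):P a7@(3,3):P a8@(0,2):R
t=6: a0@(2,1):P a1@(3,1):R a2@(2,1):P a3@(0,2):P a5@(3,1):R a6@(2,0):P a7@(0,3):P a8@(1,2):R
t=7: a0@(3,1):P a1@(0,1):R a2@(3,1):P a3@(1,2):P a5@(0,1):R a6@(3,0):P a7@(1,3):P a8@(2,2):R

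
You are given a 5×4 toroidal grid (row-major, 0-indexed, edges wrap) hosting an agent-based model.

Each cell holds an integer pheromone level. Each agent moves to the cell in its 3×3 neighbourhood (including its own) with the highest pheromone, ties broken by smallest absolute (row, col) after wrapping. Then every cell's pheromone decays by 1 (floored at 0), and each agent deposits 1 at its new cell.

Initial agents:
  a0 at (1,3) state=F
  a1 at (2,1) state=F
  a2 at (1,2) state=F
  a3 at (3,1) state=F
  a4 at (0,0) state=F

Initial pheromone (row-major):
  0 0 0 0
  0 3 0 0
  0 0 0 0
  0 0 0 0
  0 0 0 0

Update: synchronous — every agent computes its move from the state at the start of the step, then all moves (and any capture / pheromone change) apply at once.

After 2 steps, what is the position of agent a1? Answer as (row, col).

(1, 1)

t=1: a0@(0,0) a1@(1,1) a2@(1,1) a3@(2,0) a4@(1,1) | pheromone: 1 0 0 0 / 0 5 0 0 / 1 0 0 0 / 0 0 0 0 / 0 0 0 0
t=2: a0@(1,1) a1@(1,1) a2@(1,1) a3@(1,1) a4@(1,1) | pheromone: 0 0 0 0 / 0 9 0 0 / 0 0 0 0 / 0 0 0 0 / 0 0 0 0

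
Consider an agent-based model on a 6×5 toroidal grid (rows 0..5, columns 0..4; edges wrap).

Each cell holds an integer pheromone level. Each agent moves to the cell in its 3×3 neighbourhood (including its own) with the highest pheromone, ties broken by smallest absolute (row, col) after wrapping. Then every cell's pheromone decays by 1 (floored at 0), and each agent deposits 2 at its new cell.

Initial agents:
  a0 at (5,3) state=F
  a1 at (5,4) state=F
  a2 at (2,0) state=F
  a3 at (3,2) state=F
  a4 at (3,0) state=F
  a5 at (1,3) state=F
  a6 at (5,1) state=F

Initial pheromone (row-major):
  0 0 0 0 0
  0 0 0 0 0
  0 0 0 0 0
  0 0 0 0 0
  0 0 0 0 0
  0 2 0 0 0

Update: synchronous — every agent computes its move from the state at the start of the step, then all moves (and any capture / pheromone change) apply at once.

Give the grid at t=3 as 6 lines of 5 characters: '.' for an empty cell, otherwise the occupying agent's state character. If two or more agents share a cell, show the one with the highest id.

..F..
F....
.....
.....
.....
.....

t=1: a0@(0,2) a1@(0,0) a2@(1,0) a3@(2,1) a4@(2,0) a5@(0,2) a6@(5,1) | pheromone: 2 0 4 0 0 / 2 0 0 0 0 / 2 2 0 0 0 / 0 0 0 0 0 / 0 0 0 0 0 / 0 3 0 0 0
t=2: a0@(0,2) a1@(5,1) a2@(0,0) a3@(1,0) a4@(1,0) a5@(0,2) a6@(0,2) | pheromone: 3 0 9 0 0 / 5 0 0 0 0 / 1 1 0 0 0 / 0 0 0 0 0 / 0 0 0 0 0 / 0 4 0 0 0
t=3: a0@(0,2) a1@(0,2) a2@(1,0) a3@(1,0) a4@(1,0) a5@(0,2) a6@(0,2) | pheromone: 2 0 16 0 0 / 10 0 0 0 0 / 0 0 0 0 0 / 0 0 0 0 0 / 0 0 0 0 0 / 0 3 0 0 0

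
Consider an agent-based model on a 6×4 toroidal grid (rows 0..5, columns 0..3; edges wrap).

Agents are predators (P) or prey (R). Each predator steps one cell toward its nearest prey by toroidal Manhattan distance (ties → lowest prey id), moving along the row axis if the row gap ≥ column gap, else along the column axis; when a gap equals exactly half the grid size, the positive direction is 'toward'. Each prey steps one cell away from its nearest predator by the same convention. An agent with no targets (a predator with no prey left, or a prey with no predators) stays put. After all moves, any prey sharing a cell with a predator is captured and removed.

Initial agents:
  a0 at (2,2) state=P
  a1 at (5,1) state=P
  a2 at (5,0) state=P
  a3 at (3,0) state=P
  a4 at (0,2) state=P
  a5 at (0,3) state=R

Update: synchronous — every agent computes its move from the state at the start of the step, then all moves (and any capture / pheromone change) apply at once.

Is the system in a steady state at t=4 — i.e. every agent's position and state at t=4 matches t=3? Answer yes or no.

yes

t=1: a0@(1,2):P a1@(5,2):P a2@(0,0):P a3@(4,0):P a4@(0,3):P
t=2: (unchanged — steady state)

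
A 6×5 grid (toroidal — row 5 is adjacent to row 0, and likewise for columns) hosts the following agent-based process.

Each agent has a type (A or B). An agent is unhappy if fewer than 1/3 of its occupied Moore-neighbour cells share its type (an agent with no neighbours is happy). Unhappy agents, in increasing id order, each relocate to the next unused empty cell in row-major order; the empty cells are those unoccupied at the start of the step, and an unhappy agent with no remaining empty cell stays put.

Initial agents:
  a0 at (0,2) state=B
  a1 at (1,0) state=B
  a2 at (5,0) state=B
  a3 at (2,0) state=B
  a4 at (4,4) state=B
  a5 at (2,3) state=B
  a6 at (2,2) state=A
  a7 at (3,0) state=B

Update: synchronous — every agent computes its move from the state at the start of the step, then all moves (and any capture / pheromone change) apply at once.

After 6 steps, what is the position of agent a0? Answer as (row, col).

t=1: a0@(0,2):B a1@(1,0):B a2@(5,0):B a3@(2,0):B a4@(4,4):B a5@(0,0):B a6@(0,1):A a7@(3,0):B
t=2: a0@(0,3):B a1@(1,0):B a2@(5,0):B a3@(2,0):B a4@(4,4):B a5@(0,0):B a6@(0,4):A a7@(3,0):B
t=3: a0@(0,1):B a1@(1,0):B a2@(5,0):B a3@(2,0):B a4@(4,4):B a5@(0,0):B a6@(0,2):A a7@(3,0):B
t=4: a0@(0,1):B a1@(1,0):B a2@(5,0):B a3@(2,0):B a4@(4,4):B a5@(0,0):B a6@(0,3):A a7@(3,0):B
t=5: (unchanged — steady state)

(0, 1)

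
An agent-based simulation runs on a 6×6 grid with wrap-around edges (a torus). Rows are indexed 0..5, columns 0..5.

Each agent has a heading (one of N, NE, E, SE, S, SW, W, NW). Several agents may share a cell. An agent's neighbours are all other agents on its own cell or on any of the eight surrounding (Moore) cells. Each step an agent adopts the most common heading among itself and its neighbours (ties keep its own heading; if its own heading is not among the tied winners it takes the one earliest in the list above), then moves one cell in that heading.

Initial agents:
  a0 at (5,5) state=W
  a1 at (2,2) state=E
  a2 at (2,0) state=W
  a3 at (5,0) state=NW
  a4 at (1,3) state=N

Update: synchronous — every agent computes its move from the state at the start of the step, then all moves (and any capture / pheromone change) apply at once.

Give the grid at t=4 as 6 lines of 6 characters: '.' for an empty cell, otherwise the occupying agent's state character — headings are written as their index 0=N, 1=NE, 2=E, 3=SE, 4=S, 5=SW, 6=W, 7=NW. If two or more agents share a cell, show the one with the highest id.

t=1: a0@(5,4):W a1@(2,3):E a2@(2,5):W a3@(4,5):NW a4@(0,3):N
t=2: a0@(5,3):W a1@(2,4):E a2@(2,4):W a3@(3,4):NW a4@(5,3):N
t=3: a0@(5,2):W a1@(2,5):E a2@(2,3):W a3@(2,3):NW a4@(4,3):N
t=4: a0@(5,1):W a1@(2,0):E a2@(2,2):W a3@(1,2):NW a4@(3,3):N

......
..7...
2.6...
...0..
......
.6....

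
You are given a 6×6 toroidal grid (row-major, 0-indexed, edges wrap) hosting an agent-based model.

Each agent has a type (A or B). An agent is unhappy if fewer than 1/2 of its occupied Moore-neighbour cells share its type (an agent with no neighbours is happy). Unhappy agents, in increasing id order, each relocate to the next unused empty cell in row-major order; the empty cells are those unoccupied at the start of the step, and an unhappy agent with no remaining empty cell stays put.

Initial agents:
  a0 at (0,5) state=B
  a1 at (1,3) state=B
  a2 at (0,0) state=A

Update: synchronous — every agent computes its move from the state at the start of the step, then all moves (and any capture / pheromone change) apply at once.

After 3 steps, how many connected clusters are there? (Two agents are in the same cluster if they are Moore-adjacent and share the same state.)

t=1: a0@(0,1):B a1@(1,3):B a2@(0,2):A
t=2: a0@(0,0):B a1@(0,3):B a2@(0,4):A
t=3: a0@(0,0):B a1@(0,1):B a2@(0,2):A

2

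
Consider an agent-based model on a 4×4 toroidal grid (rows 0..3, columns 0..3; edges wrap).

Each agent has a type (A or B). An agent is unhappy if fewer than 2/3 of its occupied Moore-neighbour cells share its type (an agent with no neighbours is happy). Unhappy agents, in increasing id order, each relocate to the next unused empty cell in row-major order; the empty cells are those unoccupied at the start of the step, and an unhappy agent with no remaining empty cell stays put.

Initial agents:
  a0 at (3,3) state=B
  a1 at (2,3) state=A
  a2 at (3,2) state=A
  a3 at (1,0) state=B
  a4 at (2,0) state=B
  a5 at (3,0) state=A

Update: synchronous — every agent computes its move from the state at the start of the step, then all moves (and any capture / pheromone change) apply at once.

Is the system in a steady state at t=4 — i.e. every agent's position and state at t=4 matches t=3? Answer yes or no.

t=1: a0@(0,0):B a1@(0,1):A a2@(0,2):A a3@(0,3):B a4@(1,1):B a5@(1,2):A
t=2: a0@(0,0):B a1@(1,0):A a2@(1,3):A a3@(2,0):B a4@(2,1):B a5@(2,2):A
t=3: a0@(0,1):B a1@(0,2):A a2@(0,3):A a3@(1,1):B a4@(1,2):B a5@(2,3):A
t=4: a0@(0,1):B a1@(0,0):A a2@(1,0):A a3@(1,1):B a4@(1,3):B a5@(2,0):A

no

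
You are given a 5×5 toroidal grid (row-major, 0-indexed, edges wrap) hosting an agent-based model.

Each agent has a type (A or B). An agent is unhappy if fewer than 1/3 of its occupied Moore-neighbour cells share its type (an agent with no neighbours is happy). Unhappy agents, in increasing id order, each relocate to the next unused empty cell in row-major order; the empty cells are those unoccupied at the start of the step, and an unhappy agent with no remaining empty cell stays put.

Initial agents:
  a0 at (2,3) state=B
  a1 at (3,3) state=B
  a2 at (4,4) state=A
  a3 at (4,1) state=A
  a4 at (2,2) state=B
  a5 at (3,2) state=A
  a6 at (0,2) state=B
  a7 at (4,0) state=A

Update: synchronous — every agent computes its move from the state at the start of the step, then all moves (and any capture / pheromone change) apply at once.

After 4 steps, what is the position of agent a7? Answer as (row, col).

(4, 0)

t=1: a0@(2,3):B a1@(3,3):B a2@(4,4):A a3@(4,1):A a4@(2,2):B a5@(0,0):A a6@(0,1):B a7@(4,0):A
t=2: a0@(2,3):B a1@(3,3):B a2@(4,4):A a3@(4,1):A a4@(2,2):B a5@(0,0):A a6@(0,2):B a7@(4,0):A
t=3: a0@(2,3):B a1@(3,3):B a2@(4,4):A a3@(4,1):A a4@(2,2):B a5@(0,0):A a6@(0,1):B a7@(4,0):A
t=4: a0@(2,3):B a1@(3,3):B a2@(4,4):A a3@(4,1):A a4@(2,2):B a5@(0,0):A a6@(0,2):B a7@(4,0):A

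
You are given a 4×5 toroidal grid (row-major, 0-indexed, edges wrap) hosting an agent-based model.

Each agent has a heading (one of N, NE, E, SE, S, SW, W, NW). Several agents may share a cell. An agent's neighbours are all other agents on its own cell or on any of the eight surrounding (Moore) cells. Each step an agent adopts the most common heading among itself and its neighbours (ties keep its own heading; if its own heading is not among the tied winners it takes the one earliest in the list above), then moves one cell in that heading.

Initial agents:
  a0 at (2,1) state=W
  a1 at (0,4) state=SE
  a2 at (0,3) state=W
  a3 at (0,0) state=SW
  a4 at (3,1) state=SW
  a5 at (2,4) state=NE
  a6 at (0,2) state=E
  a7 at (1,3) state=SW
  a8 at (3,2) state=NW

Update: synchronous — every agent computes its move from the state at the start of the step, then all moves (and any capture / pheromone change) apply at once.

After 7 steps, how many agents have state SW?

9

t=1: a0@(2,0):W a1@(1,3):SW a2@(0,2):W a3@(1,4):SW a4@(0,0):SW a5@(1,0):NE a6@(1,1):SW a7@(2,2):SW a8@(3,1):W
t=2: a0@(2,4):W a1@(2,2):SW a2@(0,1):W a3@(2,3):SW a4@(1,4):SW a5@(2,4):SW a6@(2,0):SW a7@(3,1):SW a8@(3,0):W
t=3: a0@(3,3):SW a1@(3,1):SW a2@(0,0):W a3@(3,2):SW a4@(2,3):SW a5@(3,3):SW a6@(3,4):SW a7@(0,0):SW a8@(3,4):W
t=4: a0@(0,2):SW a1@(0,0):SW a2@(1,4):SW a3@(0,1):SW a4@(3,2):SW a5@(0,2):SW a6@(0,3):SW a7@(1,4):SW a8@(0,3):SW
t=5: a0@(1,1):SW a1@(1,4):SW a2@(2,3):SW a3@(1,0):SW a4@(0,1):SW a5@(1,1):SW a6@(1,2):SW a7@(2,3):SW a8@(1,2):SW
t=6: a0@(2,0):SW a1@(2,3):SW a2@(3,2):SW a3@(2,4):SW a4@(1,0):SW a5@(2,0):SW a6@(2,1):SW a7@(3,2):SW a8@(2,1):SW
t=7: a0@(3,4):SW a1@(3,2):SW a2@(0,1):SW a3@(3,3):SW a4@(2,4):SW a5@(3,4):SW a6@(3,0):SW a7@(0,1):SW a8@(3,0):SW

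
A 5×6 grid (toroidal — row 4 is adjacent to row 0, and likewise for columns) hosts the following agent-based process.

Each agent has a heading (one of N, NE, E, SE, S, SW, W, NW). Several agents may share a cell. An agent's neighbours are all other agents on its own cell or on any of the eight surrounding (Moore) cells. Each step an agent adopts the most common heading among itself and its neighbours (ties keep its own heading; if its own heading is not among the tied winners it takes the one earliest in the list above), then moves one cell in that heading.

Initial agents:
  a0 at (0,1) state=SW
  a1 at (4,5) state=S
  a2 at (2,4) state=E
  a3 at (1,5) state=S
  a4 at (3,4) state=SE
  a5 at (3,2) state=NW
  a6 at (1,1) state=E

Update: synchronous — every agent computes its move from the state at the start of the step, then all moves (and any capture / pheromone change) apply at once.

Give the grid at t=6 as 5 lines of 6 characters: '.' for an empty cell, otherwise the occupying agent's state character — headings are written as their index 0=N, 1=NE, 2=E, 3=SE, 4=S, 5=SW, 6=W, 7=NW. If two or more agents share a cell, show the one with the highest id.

4....4
4.....
4....4
......
....3.

t=1: a0@(1,0):SW a1@(0,5):S a2@(2,5):E a3@(2,5):S a4@(4,5):SE a5@(2,1):NW a6@(1,2):E
t=2: a0@(2,0):S a1@(1,5):S a2@(2,0):E a3@(3,5):S a4@(0,0):SE a5@(1,0):NW a6@(1,3):E
t=3: a0@(3,0):S a1@(2,5):S a2@(3,0):S a3@(4,5):S a4@(1,1):SE a5@(2,0):S a6@(1,4):E
t=4: a0@(4,0):S a1@(3,5):S a2@(4,0):S a3@(0,5):S a4@(2,2):SE a5@(3,0):S a6@(1,5):E
t=5: a0@(0,0):S a1@(4,5):S a2@(0,0):S a3@(1,5):S a4@(3,3):SE a5@(4,0):S a6@(1,0):E
t=6: a0@(1,0):S a1@(0,5):S a2@(1,0):S a3@(2,5):S a4@(4,4):SE a5@(0,0):S a6@(2,0):S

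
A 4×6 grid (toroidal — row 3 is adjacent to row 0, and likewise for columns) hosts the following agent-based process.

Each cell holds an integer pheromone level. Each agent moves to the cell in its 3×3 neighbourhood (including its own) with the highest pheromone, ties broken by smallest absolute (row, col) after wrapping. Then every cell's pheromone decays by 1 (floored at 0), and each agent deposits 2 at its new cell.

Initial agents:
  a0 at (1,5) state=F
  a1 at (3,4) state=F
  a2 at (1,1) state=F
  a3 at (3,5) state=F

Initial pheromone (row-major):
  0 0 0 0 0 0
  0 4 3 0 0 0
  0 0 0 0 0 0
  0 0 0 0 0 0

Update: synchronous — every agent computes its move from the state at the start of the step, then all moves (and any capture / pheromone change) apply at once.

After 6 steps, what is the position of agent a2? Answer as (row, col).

(1, 1)

t=1: a0@(0,0) a1@(0,3) a2@(1,1) a3@(0,0) | pheromone: 4 0 0 2 0 0 / 0 5 2 0 0 0 / 0 0 0 0 0 0 / 0 0 0 0 0 0
t=2: a0@(1,1) a1@(0,3) a2@(1,1) a3@(1,1) | pheromone: 3 0 0 3 0 0 / 0 10 1 0 0 0 / 0 0 0 0 0 0 / 0 0 0 0 0 0
t=3: a0@(1,1) a1@(0,3) a2@(1,1) a3@(1,1) | pheromone: 2 0 0 4 0 0 / 0 15 0 0 0 0 / 0 0 0 0 0 0 / 0 0 0 0 0 0
t=4: a0@(1,1) a1@(0,3) a2@(1,1) a3@(1,1) | pheromone: 1 0 0 5 0 0 / 0 20 0 0 0 0 / 0 0 0 0 0 0 / 0 0 0 0 0 0
t=5: a0@(1,1) a1@(0,3) a2@(1,1) a3@(1,1) | pheromone: 0 0 0 6 0 0 / 0 25 0 0 0 0 / 0 0 0 0 0 0 / 0 0 0 0 0 0
t=6: a0@(1,1) a1@(0,3) a2@(1,1) a3@(1,1) | pheromone: 0 0 0 7 0 0 / 0 30 0 0 0 0 / 0 0 0 0 0 0 / 0 0 0 0 0 0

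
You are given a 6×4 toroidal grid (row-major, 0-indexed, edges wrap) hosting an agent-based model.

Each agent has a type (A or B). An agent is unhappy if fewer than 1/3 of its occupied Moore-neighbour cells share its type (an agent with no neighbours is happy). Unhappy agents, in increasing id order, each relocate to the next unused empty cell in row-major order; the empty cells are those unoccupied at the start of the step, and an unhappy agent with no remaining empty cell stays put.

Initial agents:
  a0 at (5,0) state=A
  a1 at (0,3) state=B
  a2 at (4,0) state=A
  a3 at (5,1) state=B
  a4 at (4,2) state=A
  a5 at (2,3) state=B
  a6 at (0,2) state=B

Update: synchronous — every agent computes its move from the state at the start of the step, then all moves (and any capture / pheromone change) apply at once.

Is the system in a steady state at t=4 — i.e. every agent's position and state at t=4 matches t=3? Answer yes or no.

t=1: a0@(5,0):A a1@(0,3):B a2@(4,0):A a3@(0,0):B a4@(0,1):A a5@(2,3):B a6@(0,2):B
t=2: (unchanged — steady state)

yes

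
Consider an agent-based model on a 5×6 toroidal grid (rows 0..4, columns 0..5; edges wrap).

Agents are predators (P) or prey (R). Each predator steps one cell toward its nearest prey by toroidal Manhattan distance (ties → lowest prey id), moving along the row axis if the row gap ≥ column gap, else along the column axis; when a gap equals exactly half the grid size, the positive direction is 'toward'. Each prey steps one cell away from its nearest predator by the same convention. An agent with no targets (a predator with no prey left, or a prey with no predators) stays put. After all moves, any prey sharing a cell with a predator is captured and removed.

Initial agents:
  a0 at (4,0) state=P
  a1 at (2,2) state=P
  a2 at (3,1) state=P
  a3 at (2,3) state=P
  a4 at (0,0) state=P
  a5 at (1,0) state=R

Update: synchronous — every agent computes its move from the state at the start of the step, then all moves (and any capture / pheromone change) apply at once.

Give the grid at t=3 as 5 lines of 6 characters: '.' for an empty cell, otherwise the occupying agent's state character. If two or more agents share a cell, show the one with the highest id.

t=1: a0@(0,0):P a1@(2,1):P a2@(2,1):P a3@(2,4):P a4@(1,0):P a5@(2,0):R
t=2: a0@(1,0):P a1@(2,0):P a2@(2,0):P a3@(2,5):P a4@(2,0):P
t=3: (unchanged — steady state)

......
P.....
P....P
......
......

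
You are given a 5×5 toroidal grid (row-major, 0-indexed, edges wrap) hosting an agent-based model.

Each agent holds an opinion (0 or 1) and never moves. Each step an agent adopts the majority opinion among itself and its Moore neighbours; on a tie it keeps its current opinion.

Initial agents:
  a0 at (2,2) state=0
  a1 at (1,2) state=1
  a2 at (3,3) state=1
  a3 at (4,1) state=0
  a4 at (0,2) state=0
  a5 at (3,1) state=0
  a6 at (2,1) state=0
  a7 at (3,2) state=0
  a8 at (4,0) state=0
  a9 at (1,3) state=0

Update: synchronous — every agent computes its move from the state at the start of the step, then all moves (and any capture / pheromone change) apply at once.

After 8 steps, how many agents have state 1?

t=1: a0@(2,2):0 a1@(1,2):0 a2@(3,3):0 a3@(4,1):0 a4@(0,2):0 a5@(3,1):0 a6@(2,1):0 a7@(3,2):0 a8@(4,0):0 a9@(1,3):0
t=2: (unchanged — steady state)

0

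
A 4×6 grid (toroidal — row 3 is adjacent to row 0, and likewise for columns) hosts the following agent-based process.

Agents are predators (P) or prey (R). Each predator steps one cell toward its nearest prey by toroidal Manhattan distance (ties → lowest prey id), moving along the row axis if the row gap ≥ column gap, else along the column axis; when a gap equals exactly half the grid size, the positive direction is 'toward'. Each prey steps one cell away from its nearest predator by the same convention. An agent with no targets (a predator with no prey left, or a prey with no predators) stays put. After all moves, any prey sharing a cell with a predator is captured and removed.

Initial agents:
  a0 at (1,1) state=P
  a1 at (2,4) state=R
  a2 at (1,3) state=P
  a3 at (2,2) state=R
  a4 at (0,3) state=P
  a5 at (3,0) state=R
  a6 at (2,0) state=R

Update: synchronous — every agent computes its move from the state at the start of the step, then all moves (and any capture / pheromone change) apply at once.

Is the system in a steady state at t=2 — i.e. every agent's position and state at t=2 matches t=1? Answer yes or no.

t=1: a0@(2,1):P a1@(3,4):R a2@(2,3):P a3@(3,2):R a4@(1,3):P a5@(2,0):R a6@(3,0):R
t=2: a0@(2,0):P a1@(0,4):R a2@(3,3):P a3@(0,2):R a4@(2,3):P a5@(2,5):R a6@(0,0):R

no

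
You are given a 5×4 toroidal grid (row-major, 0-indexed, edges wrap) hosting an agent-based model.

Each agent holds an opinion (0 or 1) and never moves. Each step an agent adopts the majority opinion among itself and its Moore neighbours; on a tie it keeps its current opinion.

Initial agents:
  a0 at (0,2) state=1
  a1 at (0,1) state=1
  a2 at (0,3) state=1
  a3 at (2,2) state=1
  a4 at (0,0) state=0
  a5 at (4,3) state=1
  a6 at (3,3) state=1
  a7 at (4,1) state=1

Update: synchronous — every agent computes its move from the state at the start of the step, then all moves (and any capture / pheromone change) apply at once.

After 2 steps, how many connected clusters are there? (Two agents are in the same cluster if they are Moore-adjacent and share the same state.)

1

t=1: a0@(0,2):1 a1@(0,1):1 a2@(0,3):1 a3@(2,2):1 a4@(0,0):1 a5@(4,3):1 a6@(3,3):1 a7@(4,1):1
t=2: (unchanged — steady state)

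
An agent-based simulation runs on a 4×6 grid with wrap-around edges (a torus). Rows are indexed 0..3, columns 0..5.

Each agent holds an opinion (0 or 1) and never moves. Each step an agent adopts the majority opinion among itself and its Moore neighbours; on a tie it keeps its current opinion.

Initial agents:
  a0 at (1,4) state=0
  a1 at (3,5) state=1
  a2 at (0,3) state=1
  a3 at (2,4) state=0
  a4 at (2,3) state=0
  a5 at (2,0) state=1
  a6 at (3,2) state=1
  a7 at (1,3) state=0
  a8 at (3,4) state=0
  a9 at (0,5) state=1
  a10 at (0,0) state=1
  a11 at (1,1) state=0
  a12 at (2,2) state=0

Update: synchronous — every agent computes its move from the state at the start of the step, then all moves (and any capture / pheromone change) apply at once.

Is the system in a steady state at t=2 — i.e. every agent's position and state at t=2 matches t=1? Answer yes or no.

t=1: a0@(1,4):0 a1@(3,5):1 a2@(0,3):0 a3@(2,4):0 a4@(2,3):0 a5@(2,0):1 a6@(3,2):1 a7@(1,3):0 a8@(3,4):0 a9@(0,5):1 a10@(0,0):1 a11@(1,1):0 a12@(2,2):0
t=2: a0@(1,4):0 a1@(3,5):1 a2@(0,3):0 a3@(2,4):0 a4@(2,3):0 a5@(2,0):1 a6@(3,2):0 a7@(1,3):0 a8@(3,4):0 a9@(0,5):1 a10@(0,0):1 a11@(1,1):0 a12@(2,2):0

no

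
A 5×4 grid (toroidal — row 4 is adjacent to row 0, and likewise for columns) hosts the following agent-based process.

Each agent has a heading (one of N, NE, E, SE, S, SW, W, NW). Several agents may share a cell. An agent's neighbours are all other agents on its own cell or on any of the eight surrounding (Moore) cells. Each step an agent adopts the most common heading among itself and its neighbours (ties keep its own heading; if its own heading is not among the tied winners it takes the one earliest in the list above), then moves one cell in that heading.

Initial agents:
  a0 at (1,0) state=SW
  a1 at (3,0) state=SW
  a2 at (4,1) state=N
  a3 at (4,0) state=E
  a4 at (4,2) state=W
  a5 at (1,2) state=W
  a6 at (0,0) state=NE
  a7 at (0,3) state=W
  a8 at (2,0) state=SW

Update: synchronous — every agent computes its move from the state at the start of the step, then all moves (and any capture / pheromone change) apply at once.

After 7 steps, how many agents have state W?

5

t=1: a0@(2,3):SW a1@(4,3):SW a2@(3,1):N a3@(4,1):E a4@(4,1):W a5@(1,1):W a6@(4,1):NE a7@(0,2):W a8@(3,3):SW
t=2: a0@(3,2):SW a1@(0,2):SW a2@(2,1):N a3@(4,0):W a4@(4,0):W a5@(1,0):W a6@(4,0):W a7@(0,1):W a8@(4,2):SW
t=3: a0@(4,1):SW a1@(1,1):SW a2@(1,1):N a3@(4,3):W a4@(4,3):W a5@(1,3):W a6@(4,3):W a7@(0,0):W a8@(0,1):SW
t=4: a0@(0,0):SW a1@(2,0):SW a2@(2,0):SW a3@(4,2):W a4@(4,2):W a5@(1,2):W a6@(4,2):W a7@(0,3):W a8@(1,0):SW
t=5: a0@(1,3):SW a1@(3,3):SW a2@(3,3):SW a3@(4,1):W a4@(4,1):W a5@(1,1):W a6@(4,1):W a7@(0,2):W a8@(2,3):SW
t=6: a0@(2,2):SW a1@(4,2):SW a2@(4,2):SW a3@(4,0):W a4@(4,0):W a5@(1,0):W a6@(4,0):W a7@(0,1):W a8@(3,2):SW
t=7: a0@(3,1):SW a1@(0,1):SW a2@(0,1):SW a3@(4,3):W a4@(4,3):W a5@(1,3):W a6@(4,3):W a7@(0,0):W a8@(4,1):SW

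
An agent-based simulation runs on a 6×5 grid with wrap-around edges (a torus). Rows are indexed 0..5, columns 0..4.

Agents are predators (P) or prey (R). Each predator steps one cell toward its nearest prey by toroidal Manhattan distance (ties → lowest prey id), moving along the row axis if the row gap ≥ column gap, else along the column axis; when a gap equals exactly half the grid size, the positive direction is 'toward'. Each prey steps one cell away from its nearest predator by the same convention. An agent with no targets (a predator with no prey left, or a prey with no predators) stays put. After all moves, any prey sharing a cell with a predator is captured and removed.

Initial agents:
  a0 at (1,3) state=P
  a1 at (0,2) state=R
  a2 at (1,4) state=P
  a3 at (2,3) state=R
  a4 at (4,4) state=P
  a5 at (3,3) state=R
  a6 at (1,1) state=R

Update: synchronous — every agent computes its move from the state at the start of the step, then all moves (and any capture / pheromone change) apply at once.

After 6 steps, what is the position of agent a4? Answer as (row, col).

(1, 3)

t=1: a0@(2,3):P a1@(5,2):R a2@(2,4):P a3@(3,3):R a4@(3,4):P a5@(4,3):R a6@(1,0):R
t=2: a0@(3,3):P a1@(4,2):R a2@(3,4):P a3@(4,3):R a4@(3,3):P a5@(5,3):R a6@(0,0):R
t=3: a0@(4,3):P a1@(5,2):R a2@(4,4):P a3@(5,3):R a4@(4,3):P a5@(0,3):R a6@(5,0):R
t=4: a0@(5,3):P a1@(0,2):R a2@(5,4):P a3@(0,3):R a4@(5,3):P a5@(1,3):R a6@(0,0):R
t=5: a0@(0,3):P a1@(1,2):R a2@(0,4):P a3@(1,3):R a4@(0,3):P a5@(2,3):R a6@(1,0):R
t=6: a0@(1,3):P a1@(2,2):R a2@(1,4):P a3@(2,3):R a4@(1,3):P a5@(3,3):R a6@(2,0):R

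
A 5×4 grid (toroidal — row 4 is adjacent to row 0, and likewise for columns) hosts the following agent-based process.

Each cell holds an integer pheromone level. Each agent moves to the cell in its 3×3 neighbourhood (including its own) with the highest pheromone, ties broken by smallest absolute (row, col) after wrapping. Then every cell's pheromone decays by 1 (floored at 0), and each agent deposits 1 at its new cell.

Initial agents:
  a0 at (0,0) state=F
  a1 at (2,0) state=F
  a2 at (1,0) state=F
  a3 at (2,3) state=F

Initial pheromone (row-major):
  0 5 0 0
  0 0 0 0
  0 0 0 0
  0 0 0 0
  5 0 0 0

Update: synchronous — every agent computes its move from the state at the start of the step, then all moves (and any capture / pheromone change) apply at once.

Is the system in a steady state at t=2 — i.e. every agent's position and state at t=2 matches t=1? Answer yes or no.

t=1: a0@(0,1) a1@(1,0) a2@(0,1) a3@(1,0) | pheromone: 0 6 0 0 / 2 0 0 0 / 0 0 0 0 / 0 0 0 0 / 4 0 0 0
t=2: a0@(0,1) a1@(0,1) a2@(0,1) a3@(0,1) | pheromone: 0 9 0 0 / 1 0 0 0 / 0 0 0 0 / 0 0 0 0 / 3 0 0 0

no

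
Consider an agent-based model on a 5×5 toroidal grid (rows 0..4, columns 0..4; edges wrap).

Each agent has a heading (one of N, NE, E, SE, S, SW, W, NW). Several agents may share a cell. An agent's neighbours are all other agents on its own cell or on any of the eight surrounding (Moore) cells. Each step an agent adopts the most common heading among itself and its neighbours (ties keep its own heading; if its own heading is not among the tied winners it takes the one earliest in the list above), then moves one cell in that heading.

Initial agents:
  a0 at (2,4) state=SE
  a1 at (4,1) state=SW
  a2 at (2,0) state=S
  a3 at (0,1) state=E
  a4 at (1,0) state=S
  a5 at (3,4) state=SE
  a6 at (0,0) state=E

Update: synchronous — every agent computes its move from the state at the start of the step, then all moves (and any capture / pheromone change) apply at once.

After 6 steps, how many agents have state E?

4

t=1: a0@(3,0):SE a1@(4,2):E a2@(3,0):S a3@(0,2):E a4@(2,0):S a5@(4,0):SE a6@(0,1):E
t=2: a0@(4,1):SE a1@(4,3):E a2@(4,0):S a3@(0,3):E a4@(3,0):S a5@(0,1):SE a6@(0,2):E
t=3: a0@(0,2):SE a1@(4,4):E a2@(0,0):S a3@(0,4):E a4@(4,0):S a5@(1,2):SE a6@(0,3):E
t=4: a0@(1,3):SE a1@(4,0):E a2@(1,0):S a3@(0,0):E a4@(0,0):S a5@(2,3):SE a6@(0,4):E
t=5: a0@(2,4):SE a1@(4,1):E a2@(2,0):S a3@(0,1):E a4@(0,1):E a5@(3,4):SE a6@(0,0):E
t=6: a0@(3,0):SE a1@(4,2):E a2@(3,1):SE a3@(0,2):E a4@(0,2):E a5@(4,0):SE a6@(0,1):E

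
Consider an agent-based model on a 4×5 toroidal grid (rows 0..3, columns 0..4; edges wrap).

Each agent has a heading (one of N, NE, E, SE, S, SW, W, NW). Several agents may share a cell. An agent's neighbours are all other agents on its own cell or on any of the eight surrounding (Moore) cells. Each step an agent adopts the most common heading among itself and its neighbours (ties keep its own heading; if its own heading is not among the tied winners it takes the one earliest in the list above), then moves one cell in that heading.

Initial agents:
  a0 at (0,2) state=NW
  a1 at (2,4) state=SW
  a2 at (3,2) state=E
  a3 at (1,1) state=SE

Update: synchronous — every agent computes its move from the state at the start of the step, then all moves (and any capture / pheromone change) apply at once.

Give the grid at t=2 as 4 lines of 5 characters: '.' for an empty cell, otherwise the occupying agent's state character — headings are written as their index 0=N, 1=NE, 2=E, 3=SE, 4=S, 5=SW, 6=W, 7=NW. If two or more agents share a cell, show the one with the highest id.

..5..
.....
7....
...32

t=1: a0@(3,1):NW a1@(3,3):SW a2@(3,3):E a3@(2,2):SE
t=2: a0@(2,0):NW a1@(0,2):SW a2@(3,4):E a3@(3,3):SE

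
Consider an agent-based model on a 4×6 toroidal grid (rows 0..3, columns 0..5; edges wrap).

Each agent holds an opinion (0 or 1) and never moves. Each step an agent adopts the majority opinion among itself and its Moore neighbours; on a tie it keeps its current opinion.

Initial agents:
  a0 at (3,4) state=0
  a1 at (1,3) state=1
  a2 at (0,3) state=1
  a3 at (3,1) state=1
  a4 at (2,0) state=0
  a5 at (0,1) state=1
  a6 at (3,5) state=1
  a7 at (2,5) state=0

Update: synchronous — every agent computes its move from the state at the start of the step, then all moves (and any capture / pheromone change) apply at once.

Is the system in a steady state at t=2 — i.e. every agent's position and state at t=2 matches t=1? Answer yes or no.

t=1: a0@(3,4):0 a1@(1,3):1 a2@(0,3):1 a3@(3,1):1 a4@(2,0):0 a5@(0,1):1 a6@(3,5):0 a7@(2,5):0
t=2: (unchanged — steady state)

yes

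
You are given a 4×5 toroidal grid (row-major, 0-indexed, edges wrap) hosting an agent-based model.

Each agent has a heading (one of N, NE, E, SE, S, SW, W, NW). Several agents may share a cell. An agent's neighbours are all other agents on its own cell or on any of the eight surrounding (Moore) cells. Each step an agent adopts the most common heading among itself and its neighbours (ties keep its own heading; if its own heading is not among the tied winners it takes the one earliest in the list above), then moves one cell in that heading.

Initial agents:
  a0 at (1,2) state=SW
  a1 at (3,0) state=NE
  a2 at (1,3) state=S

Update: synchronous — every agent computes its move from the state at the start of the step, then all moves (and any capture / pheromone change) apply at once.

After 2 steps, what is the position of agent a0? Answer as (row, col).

t=1: a0@(2,1):SW a1@(2,1):NE a2@(2,3):S
t=2: a0@(3,0):SW a1@(1,2):NE a2@(3,3):S

(3, 0)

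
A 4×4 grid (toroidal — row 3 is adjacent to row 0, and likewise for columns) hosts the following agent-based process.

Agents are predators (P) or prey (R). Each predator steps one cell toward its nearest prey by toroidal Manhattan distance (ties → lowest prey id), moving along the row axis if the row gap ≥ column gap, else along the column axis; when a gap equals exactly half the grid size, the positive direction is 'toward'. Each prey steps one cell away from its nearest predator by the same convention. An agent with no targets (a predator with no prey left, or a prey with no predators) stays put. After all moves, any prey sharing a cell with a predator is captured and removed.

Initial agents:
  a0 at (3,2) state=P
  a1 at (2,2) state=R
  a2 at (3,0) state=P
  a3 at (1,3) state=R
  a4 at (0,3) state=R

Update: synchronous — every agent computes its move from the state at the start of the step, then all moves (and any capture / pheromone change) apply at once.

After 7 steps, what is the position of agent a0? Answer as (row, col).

t=1: a0@(2,2):P a1@(1,2):R a2@(0,0):P a3@(0,3):R a4@(1,3):R
t=2: a0@(1,2):P a1@(0,2):R a2@(0,3):P a3@(0,2):R
t=3: a0@(0,2):P a1@(3,2):R a2@(0,2):P a3@(3,2):R
t=4: a0@(3,2):P a1@(2,2):R a2@(3,2):P a3@(2,2):R
t=5: a0@(2,2):P a1@(1,2):R a2@(2,2):P a3@(1,2):R
t=6: a0@(1,2):P a1@(0,2):R a2@(1,2):P a3@(0,2):R
t=7: a0@(0,2):P a1@(3,2):R a2@(0,2):P a3@(3,2):R

(0, 2)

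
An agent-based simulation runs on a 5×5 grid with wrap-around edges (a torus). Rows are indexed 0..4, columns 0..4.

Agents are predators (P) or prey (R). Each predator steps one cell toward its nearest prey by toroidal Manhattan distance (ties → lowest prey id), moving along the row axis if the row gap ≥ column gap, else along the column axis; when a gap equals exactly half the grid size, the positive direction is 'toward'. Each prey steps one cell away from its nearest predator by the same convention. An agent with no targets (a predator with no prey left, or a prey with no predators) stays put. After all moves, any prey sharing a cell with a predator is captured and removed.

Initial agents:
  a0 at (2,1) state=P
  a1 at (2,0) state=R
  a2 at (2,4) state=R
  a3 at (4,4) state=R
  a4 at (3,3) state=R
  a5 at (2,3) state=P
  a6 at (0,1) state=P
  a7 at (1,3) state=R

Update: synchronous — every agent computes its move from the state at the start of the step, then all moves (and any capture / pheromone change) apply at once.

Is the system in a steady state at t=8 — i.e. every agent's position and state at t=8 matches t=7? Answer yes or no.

no

t=1: a0@(2,0):P a3@(0,4):R a4@(4,3):R a5@(2,4):P a6@(1,1):P a7@(0,3):R
t=2: a0@(1,0):P a3@(4,4):R a4@(0,3):R a5@(1,4):P a6@(1,0):P a7@(4,3):R
t=3: a0@(0,0):P a3@(3,4):R a4@(4,3):R a5@(0,4):P a6@(0,0):P a7@(3,3):R
t=4: a0@(4,0):P a3@(2,4):R a4@(3,3):R a5@(4,4):P a6@(4,0):P a7@(2,3):R
t=5: a0@(3,0):P a3@(1,4):R a4@(2,3):R a5@(3,4):P a6@(3,0):P a7@(1,3):R
t=6: a0@(2,0):P a3@(0,4):R a4@(1,3):R a5@(2,4):P a6@(2,0):P a7@(0,3):R
t=7: a0@(1,0):P a3@(4,4):R a4@(0,3):R a5@(1,4):P a6@(1,0):P a7@(4,3):R
t=8: a0@(0,0):P a3@(3,4):R a4@(4,3):R a5@(0,4):P a6@(0,0):P a7@(3,3):R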